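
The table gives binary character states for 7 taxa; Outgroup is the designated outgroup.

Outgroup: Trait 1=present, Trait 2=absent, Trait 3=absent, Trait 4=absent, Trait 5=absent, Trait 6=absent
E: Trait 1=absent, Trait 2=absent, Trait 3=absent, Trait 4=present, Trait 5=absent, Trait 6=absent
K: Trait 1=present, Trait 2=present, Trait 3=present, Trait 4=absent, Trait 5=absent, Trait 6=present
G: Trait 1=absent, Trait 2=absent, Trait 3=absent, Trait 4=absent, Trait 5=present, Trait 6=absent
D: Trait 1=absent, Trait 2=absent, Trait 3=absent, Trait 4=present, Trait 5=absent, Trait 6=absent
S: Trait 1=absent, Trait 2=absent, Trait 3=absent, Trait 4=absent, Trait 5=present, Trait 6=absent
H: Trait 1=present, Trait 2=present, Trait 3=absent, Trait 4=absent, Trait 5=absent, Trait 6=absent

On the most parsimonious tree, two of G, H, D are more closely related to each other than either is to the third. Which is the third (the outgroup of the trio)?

H

Character polarity is set by the outgroup: the derived state is whichever differs from the outgroup's state, so for Trait 1 the derived state is 'absent', and for the remaining characters it is 'present'.
Trait 1: derived state 'absent' in D, E, G, and S only — synapomorphy for {D, E, G, S}.
Trait 2 (derived state 'present') is shared by H and K — a synapomorphy uniting that clade.
Trait 3: derived state 'present' in K only — an autapomorphy, so it tells us nothing about relationships among taxa.
Trait 4 (derived state 'present') is shared by D and E — a synapomorphy uniting that clade.
Only G and S show the derived state 'present' for Trait 5, supporting them as a clade.
Trait 6 (derived state 'present') is unique to K (autapomorphy; uninformative for grouping).
Most parsimonious ingroup topology: (((E,D),(G,S)),(K,H)).
D and G share a more recent common ancestor with each other than either does with H, so H is the least closely related of the three.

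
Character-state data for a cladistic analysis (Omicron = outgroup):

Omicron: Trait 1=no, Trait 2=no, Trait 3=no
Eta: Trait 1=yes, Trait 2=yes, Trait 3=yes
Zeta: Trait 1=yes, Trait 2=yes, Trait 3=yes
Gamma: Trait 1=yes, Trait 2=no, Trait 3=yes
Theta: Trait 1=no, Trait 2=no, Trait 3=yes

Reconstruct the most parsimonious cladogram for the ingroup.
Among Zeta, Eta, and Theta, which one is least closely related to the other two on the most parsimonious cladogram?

Theta

The outgroup has state 'no' for every character, so 'yes' is the derived state throughout.
Trait 1: derived state 'yes' in Eta, Gamma, and Zeta only — synapomorphy for {Eta, Gamma, Zeta}.
Trait 2 (derived state 'yes') is shared by Eta and Zeta — a synapomorphy uniting that clade.
All ingroup taxa share the derived state 'yes' for Trait 3; it defines the ingroup but does not resolve relationships within it.
Most parsimonious ingroup topology: (((Eta,Zeta),Gamma),Theta).
Eta and Zeta share a more recent common ancestor with each other than either does with Theta, so Theta is the least closely related of the three.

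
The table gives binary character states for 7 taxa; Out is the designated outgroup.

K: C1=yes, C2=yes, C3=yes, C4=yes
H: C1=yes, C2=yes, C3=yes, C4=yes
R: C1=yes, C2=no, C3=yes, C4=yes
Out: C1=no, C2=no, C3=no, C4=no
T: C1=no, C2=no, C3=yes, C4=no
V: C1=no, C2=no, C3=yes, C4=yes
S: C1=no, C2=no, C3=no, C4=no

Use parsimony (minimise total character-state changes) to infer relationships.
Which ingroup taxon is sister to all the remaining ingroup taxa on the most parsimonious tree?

The outgroup has state 'no' for every character, so 'yes' is the derived state throughout.
C1 (derived state 'yes') is shared by H, K, and R — a synapomorphy uniting that clade.
C2: derived state 'yes' in H and K only — synapomorphy for {H, K}.
Only H, K, R, T, and V show the derived state 'yes' for C3, supporting them as a clade.
Only H, K, R, and V show the derived state 'yes' for C4, supporting them as a clade.
Most parsimonious ingroup topology: ((((R,(H,K)),V),T),S).
S is sister to the clade containing all other ingroup taxa, so it is the earliest-diverging (most basal) ingroup lineage.

S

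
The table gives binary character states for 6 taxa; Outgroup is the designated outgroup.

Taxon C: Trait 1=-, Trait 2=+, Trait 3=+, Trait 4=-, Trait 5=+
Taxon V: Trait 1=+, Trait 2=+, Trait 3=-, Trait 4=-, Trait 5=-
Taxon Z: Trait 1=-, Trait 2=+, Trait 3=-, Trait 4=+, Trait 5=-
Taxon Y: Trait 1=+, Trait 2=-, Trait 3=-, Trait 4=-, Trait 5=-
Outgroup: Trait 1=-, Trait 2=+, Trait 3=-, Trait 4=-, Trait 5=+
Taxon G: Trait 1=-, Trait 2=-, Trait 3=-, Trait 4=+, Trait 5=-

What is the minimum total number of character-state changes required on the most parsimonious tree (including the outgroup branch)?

6

Character polarity is set by the outgroup: the derived state is whichever differs from the outgroup's state, so for Trait 2, Trait 5 the derived state is '-', and for the remaining characters it is '+'.
Only Taxon V and Taxon Y show the derived state '+' for Trait 1, supporting them as a clade.
Trait 2 (state '-') occurs in Taxon G and Taxon Y but conflicts with the nesting implied by the other characters — most parsimoniously interpreted as homoplasy.
Trait 3: derived state '+' in Taxon C only — an autapomorphy, so it tells us nothing about relationships among taxa.
Trait 4 (derived state '+') is shared by Taxon G and Taxon Z — a synapomorphy uniting that clade.
Only Taxon G, Taxon V, Taxon Y, and Taxon Z show the derived state '-' for Trait 5, supporting them as a clade.
Most parsimonious ingroup topology: (((Taxon Y,Taxon V),(Taxon G,Taxon Z)),Taxon C).
Changes per character on this tree: Trait 1: 1; Trait 2: 2; Trait 3: 1; Trait 4: 1; Trait 5: 1.
Total = 6.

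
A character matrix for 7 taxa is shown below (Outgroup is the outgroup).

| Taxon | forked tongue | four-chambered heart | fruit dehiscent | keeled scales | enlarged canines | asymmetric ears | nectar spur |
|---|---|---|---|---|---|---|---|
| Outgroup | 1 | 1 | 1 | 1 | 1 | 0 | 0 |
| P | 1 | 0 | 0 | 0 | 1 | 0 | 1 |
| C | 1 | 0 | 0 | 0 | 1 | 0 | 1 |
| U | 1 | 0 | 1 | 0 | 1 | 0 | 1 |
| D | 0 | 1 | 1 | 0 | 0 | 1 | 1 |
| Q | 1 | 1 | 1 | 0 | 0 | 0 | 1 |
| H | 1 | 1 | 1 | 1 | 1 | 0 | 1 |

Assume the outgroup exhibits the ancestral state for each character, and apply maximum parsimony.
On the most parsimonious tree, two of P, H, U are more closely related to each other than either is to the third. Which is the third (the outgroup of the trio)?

Character polarity is set by the outgroup: the derived state is whichever differs from the outgroup's state, so for forked tongue, four-chambered heart, fruit dehiscent, keeled scales, enlarged canines the derived state is '0', and for the remaining characters it is '1'.
forked tongue: derived state '0' in D only — an autapomorphy, so it tells us nothing about relationships among taxa.
four-chambered heart (derived state '0') is shared by C, P, and U — a synapomorphy uniting that clade.
fruit dehiscent: derived state '0' in C and P only — synapomorphy for {C, P}.
keeled scales: derived state '0' in C, D, P, Q, and U only — synapomorphy for {C, D, P, Q, U}.
Only D and Q show the derived state '0' for enlarged canines, supporting them as a clade.
asymmetric ears (derived state '1') is unique to D (autapomorphy; uninformative for grouping).
All ingroup taxa share the derived state '1' for nectar spur; it defines the ingroup but does not resolve relationships within it.
Most parsimonious ingroup topology: ((((P,C),U),(D,Q)),H).
U and P share a more recent common ancestor with each other than either does with H, so H is the least closely related of the three.

H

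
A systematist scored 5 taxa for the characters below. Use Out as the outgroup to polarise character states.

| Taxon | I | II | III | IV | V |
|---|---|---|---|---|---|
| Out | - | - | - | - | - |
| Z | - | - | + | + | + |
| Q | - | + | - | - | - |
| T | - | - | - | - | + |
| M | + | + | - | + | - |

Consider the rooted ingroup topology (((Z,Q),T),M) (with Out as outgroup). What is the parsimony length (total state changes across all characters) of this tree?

Map each character onto (((Z,Q),T),M) (rooted by Out) and count the minimum state changes it requires (Fitch parsimony):
I: 1; II: 2; III: 1; IV: 2; V: 2.
Total tree length = 8.

8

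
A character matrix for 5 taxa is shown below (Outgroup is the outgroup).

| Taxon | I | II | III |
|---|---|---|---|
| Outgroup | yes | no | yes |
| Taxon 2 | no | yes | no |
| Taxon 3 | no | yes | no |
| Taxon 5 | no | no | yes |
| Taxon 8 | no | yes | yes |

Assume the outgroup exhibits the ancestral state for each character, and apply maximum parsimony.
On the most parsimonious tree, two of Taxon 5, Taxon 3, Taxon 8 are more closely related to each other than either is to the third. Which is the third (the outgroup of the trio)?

Taxon 5

Character polarity is set by the outgroup: the derived state is whichever differs from the outgroup's state, so for I, III the derived state is 'no', and for the remaining characters it is 'yes'.
All ingroup taxa share the derived state 'no' for I; it defines the ingroup but does not resolve relationships within it.
II: derived state 'yes' in Taxon 2, Taxon 3, and Taxon 8 only — synapomorphy for {Taxon 2, Taxon 3, Taxon 8}.
III (derived state 'no') is shared by Taxon 2 and Taxon 3 — a synapomorphy uniting that clade.
Most parsimonious ingroup topology: (((Taxon 2,Taxon 3),Taxon 8),Taxon 5).
Taxon 8 and Taxon 3 share a more recent common ancestor with each other than either does with Taxon 5, so Taxon 5 is the least closely related of the three.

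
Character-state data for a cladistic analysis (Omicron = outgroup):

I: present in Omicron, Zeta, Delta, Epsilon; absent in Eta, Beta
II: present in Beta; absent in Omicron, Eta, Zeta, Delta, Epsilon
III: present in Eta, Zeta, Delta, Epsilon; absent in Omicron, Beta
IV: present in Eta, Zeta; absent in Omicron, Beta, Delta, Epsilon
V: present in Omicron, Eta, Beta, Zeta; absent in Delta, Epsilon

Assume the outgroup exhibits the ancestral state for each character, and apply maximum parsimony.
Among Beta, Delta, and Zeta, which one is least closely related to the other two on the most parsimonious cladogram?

Beta

Character polarity is set by the outgroup: the derived state is whichever differs from the outgroup's state, so for I, V the derived state is 'absent', and for the remaining characters it is 'present'.
I groups Beta and Eta, which is incompatible with the clades supported by the remaining characters; treating it as convergent (homoplasy) costs fewer steps than any alternative tree.
II: derived state 'present' in Beta only — an autapomorphy, so it tells us nothing about relationships among taxa.
III: derived state 'present' in Delta, Epsilon, Eta, and Zeta only — synapomorphy for {Delta, Epsilon, Eta, Zeta}.
IV: derived state 'present' in Eta and Zeta only — synapomorphy for {Eta, Zeta}.
V (derived state 'absent') is shared by Delta and Epsilon — a synapomorphy uniting that clade.
Most parsimonious ingroup topology: (((Eta,Zeta),(Delta,Epsilon)),Beta).
Delta and Zeta share a more recent common ancestor with each other than either does with Beta, so Beta is the least closely related of the three.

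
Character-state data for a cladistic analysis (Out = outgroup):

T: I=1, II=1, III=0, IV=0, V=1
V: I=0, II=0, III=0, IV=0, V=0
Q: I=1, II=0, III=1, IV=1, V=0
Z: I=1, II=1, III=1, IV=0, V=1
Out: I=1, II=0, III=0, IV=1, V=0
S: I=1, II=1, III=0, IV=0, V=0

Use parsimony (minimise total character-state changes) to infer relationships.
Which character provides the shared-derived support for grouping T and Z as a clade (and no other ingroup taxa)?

Character polarity is set by the outgroup: the derived state is whichever differs from the outgroup's state, so for I, IV the derived state is '0', and for the remaining characters it is '1'.
I: derived state '0' in V only — an autapomorphy, so it tells us nothing about relationships among taxa.
II: derived state '1' in S, T, and Z only — synapomorphy for {S, T, Z}.
III (state '1') occurs in Q and Z but conflicts with the nesting implied by the other characters — most parsimoniously interpreted as homoplasy.
IV (derived state '0') is shared by S, T, V, and Z — a synapomorphy uniting that clade.
V: derived state '1' in T and Z only — synapomorphy for {T, Z}.
Most parsimonious ingroup topology: ((V,(S,(Z,T))),Q).
The clade {T, Z} is supported by V: its derived state '1' occurs in exactly those taxa and in no other taxon (including the outgroup).

V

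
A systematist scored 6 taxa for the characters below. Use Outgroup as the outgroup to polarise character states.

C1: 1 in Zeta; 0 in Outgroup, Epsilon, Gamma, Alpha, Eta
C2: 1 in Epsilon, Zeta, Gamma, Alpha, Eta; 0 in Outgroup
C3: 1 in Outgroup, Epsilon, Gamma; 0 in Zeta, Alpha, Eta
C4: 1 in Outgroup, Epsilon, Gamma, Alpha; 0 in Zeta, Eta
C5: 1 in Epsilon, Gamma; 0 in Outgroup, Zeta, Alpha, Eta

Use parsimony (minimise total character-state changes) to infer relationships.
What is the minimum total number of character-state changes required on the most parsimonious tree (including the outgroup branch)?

Character polarity is set by the outgroup: the derived state is whichever differs from the outgroup's state, so for C3, C4 the derived state is '0', and for the remaining characters it is '1'.
C1: derived state '1' in Zeta only — an autapomorphy, so it tells us nothing about relationships among taxa.
All ingroup taxa share the derived state '1' for C2; it defines the ingroup but does not resolve relationships within it.
C3 (derived state '0') is shared by Alpha, Eta, and Zeta — a synapomorphy uniting that clade.
C4: derived state '0' in Eta and Zeta only — synapomorphy for {Eta, Zeta}.
C5 (derived state '1') is shared by Epsilon and Gamma — a synapomorphy uniting that clade.
Most parsimonious ingroup topology: ((Epsilon,Gamma),((Zeta,Eta),Alpha)).
Changes per character on this tree: C1: 1; C2: 1; C3: 1; C4: 1; C5: 1.
Total = 5.

5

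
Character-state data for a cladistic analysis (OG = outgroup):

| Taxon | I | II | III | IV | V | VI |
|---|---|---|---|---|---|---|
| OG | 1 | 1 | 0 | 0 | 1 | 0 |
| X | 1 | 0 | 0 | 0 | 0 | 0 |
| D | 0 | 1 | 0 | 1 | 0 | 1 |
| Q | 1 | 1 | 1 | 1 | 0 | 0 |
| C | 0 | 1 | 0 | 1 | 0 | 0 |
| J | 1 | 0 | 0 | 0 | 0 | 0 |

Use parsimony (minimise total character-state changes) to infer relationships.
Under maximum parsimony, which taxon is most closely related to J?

X

Character polarity is set by the outgroup: the derived state is whichever differs from the outgroup's state, so for I, II, V the derived state is '0', and for the remaining characters it is '1'.
I: derived state '0' in C and D only — synapomorphy for {C, D}.
II (derived state '0') is shared by J and X — a synapomorphy uniting that clade.
III (derived state '1') is unique to Q (autapomorphy; uninformative for grouping).
IV (derived state '1') is shared by C, D, and Q — a synapomorphy uniting that clade.
V (derived state '0') is shared by all ingroup taxa — unites the whole ingroup.
VI (derived state '1') is unique to D (autapomorphy; uninformative for grouping).
Most parsimonious ingroup topology: ((X,J),((D,C),Q)).
J and X form a cherry on this tree, so they are sister taxa.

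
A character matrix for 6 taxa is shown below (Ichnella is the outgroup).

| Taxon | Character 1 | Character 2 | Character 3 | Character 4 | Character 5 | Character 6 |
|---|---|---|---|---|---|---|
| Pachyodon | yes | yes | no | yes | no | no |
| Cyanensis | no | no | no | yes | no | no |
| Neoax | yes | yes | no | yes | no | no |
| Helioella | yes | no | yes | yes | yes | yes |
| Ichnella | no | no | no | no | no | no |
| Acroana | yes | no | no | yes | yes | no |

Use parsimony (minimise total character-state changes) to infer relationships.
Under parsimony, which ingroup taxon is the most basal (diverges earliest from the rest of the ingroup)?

Cyanensis

The outgroup has state 'no' for every character, so 'yes' is the derived state throughout.
Character 1: derived state 'yes' in Acroana, Helioella, Neoax, and Pachyodon only — synapomorphy for {Acroana, Helioella, Neoax, Pachyodon}.
Character 2 (derived state 'yes') is shared by Neoax and Pachyodon — a synapomorphy uniting that clade.
Character 3 (derived state 'yes') is unique to Helioella (autapomorphy; uninformative for grouping).
Character 4 (derived state 'yes') is shared by all ingroup taxa — unites the whole ingroup.
Only Acroana and Helioella show the derived state 'yes' for Character 5, supporting them as a clade.
Character 6 (derived state 'yes') is unique to Helioella (autapomorphy; uninformative for grouping).
Most parsimonious ingroup topology: (((Helioella,Acroana),(Pachyodon,Neoax)),Cyanensis).
Cyanensis is sister to the clade containing all other ingroup taxa, so it is the earliest-diverging (most basal) ingroup lineage.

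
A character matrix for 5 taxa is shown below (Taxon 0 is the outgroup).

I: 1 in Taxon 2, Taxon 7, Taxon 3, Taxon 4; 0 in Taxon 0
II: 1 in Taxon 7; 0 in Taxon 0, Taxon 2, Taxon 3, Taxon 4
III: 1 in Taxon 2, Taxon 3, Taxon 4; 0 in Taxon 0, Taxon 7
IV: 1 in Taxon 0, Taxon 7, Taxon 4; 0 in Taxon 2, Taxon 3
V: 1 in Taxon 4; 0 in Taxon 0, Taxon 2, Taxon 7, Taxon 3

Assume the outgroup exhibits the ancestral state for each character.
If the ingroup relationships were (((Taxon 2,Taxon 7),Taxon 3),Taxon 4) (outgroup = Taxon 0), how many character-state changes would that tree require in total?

Map each character onto (((Taxon 2,Taxon 7),Taxon 3),Taxon 4) (rooted by Taxon 0) and count the minimum state changes it requires (Fitch parsimony):
I: 1; II: 1; III: 2; IV: 2; V: 1.
Total tree length = 7.

7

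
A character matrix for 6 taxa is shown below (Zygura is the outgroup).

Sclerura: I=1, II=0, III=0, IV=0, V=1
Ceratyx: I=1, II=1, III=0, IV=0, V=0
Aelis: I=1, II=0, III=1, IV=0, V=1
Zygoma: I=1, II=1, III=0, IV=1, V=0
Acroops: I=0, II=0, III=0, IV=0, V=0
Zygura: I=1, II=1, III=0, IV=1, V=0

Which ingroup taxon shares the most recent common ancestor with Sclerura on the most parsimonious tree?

Aelis

Character polarity is set by the outgroup: the derived state is whichever differs from the outgroup's state, so for I, II, IV the derived state is '0', and for the remaining characters it is '1'.
I: derived state '0' in Acroops only — an autapomorphy, so it tells us nothing about relationships among taxa.
II: derived state '0' in Acroops, Aelis, and Sclerura only — synapomorphy for {Acroops, Aelis, Sclerura}.
III (derived state '1') is unique to Aelis (autapomorphy; uninformative for grouping).
IV (derived state '0') is shared by Acroops, Aelis, Ceratyx, and Sclerura — a synapomorphy uniting that clade.
V: derived state '1' in Aelis and Sclerura only — synapomorphy for {Aelis, Sclerura}.
Most parsimonious ingroup topology: (Zygoma,(((Sclerura,Aelis),Acroops),Ceratyx)).
Sclerura and Aelis form a cherry on this tree, so they are sister taxa.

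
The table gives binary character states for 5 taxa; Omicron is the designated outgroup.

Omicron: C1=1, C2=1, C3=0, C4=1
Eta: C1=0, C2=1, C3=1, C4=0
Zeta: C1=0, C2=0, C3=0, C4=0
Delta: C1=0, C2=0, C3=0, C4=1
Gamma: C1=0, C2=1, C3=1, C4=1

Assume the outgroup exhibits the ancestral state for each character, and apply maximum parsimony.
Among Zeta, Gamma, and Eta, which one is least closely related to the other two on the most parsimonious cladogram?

Zeta

Character polarity is set by the outgroup: the derived state is whichever differs from the outgroup's state, so for C1, C2, C4 the derived state is '0', and for the remaining characters it is '1'.
All ingroup taxa share the derived state '0' for C1; it defines the ingroup but does not resolve relationships within it.
C2: derived state '0' in Delta and Zeta only — synapomorphy for {Delta, Zeta}.
Only Eta and Gamma show the derived state '1' for C3, supporting them as a clade.
C4 groups Eta and Zeta, which is incompatible with the clades supported by the remaining characters; treating it as convergent (homoplasy) costs fewer steps than any alternative tree.
Most parsimonious ingroup topology: ((Eta,Gamma),(Zeta,Delta)).
Gamma and Eta share a more recent common ancestor with each other than either does with Zeta, so Zeta is the least closely related of the three.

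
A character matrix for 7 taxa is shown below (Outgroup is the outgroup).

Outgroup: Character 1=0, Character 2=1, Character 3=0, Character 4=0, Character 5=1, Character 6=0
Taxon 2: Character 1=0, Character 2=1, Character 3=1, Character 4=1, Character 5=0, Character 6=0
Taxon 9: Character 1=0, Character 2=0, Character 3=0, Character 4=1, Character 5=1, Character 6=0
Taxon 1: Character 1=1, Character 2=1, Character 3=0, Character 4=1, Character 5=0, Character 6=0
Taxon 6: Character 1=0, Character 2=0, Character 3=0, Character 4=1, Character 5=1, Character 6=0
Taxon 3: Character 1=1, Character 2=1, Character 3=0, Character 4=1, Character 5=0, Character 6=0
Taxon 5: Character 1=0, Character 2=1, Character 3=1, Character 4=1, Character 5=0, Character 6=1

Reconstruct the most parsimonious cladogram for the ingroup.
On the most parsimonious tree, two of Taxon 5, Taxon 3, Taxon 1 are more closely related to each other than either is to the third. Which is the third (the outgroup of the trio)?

Taxon 5

Character polarity is set by the outgroup: the derived state is whichever differs from the outgroup's state, so for Character 2, Character 5 the derived state is '0', and for the remaining characters it is '1'.
Character 1 (derived state '1') is shared by Taxon 1 and Taxon 3 — a synapomorphy uniting that clade.
Character 2: derived state '0' in Taxon 6 and Taxon 9 only — synapomorphy for {Taxon 6, Taxon 9}.
Character 3: derived state '1' in Taxon 2 and Taxon 5 only — synapomorphy for {Taxon 2, Taxon 5}.
All ingroup taxa share the derived state '1' for Character 4; it defines the ingroup but does not resolve relationships within it.
Only Taxon 1, Taxon 2, Taxon 3, and Taxon 5 show the derived state '0' for Character 5, supporting them as a clade.
Character 6 (derived state '1') is unique to Taxon 5 (autapomorphy; uninformative for grouping).
Most parsimonious ingroup topology: (((Taxon 2,Taxon 5),(Taxon 1,Taxon 3)),(Taxon 9,Taxon 6)).
Taxon 1 and Taxon 3 share a more recent common ancestor with each other than either does with Taxon 5, so Taxon 5 is the least closely related of the three.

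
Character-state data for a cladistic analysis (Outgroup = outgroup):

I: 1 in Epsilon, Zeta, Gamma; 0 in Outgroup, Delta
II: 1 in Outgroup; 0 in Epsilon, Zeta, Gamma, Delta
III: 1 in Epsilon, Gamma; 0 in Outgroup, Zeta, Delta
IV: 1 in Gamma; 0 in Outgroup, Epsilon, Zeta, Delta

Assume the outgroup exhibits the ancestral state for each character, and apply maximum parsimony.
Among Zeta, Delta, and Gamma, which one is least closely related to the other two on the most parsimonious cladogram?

Delta

Character polarity is set by the outgroup: the derived state is whichever differs from the outgroup's state, so for II the derived state is '0', and for the remaining characters it is '1'.
Only Epsilon, Gamma, and Zeta show the derived state '1' for I, supporting them as a clade.
II (derived state '0') is shared by all ingroup taxa — unites the whole ingroup.
III (derived state '1') is shared by Epsilon and Gamma — a synapomorphy uniting that clade.
IV: derived state '1' in Gamma only — an autapomorphy, so it tells us nothing about relationships among taxa.
Most parsimonious ingroup topology: (((Epsilon,Gamma),Zeta),Delta).
Gamma and Zeta share a more recent common ancestor with each other than either does with Delta, so Delta is the least closely related of the three.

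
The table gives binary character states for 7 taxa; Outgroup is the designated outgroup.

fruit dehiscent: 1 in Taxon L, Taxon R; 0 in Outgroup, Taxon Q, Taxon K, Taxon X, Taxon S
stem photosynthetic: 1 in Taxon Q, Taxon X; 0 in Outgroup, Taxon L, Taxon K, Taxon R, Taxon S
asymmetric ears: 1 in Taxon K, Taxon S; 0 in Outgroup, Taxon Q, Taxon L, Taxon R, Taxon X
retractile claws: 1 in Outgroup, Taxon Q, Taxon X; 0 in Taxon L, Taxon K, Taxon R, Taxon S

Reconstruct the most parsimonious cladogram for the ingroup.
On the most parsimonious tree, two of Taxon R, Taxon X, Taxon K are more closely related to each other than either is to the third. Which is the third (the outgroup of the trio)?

Taxon X

Character polarity is set by the outgroup: the derived state is whichever differs from the outgroup's state, so for retractile claws the derived state is '0', and for the remaining characters it is '1'.
fruit dehiscent: derived state '1' in Taxon L and Taxon R only — synapomorphy for {Taxon L, Taxon R}.
Only Taxon Q and Taxon X show the derived state '1' for stem photosynthetic, supporting them as a clade.
asymmetric ears: derived state '1' in Taxon K and Taxon S only — synapomorphy for {Taxon K, Taxon S}.
retractile claws: derived state '0' in Taxon K, Taxon L, Taxon R, and Taxon S only — synapomorphy for {Taxon K, Taxon L, Taxon R, Taxon S}.
Most parsimonious ingroup topology: ((Taxon Q,Taxon X),((Taxon L,Taxon R),(Taxon K,Taxon S))).
Taxon K and Taxon R share a more recent common ancestor with each other than either does with Taxon X, so Taxon X is the least closely related of the three.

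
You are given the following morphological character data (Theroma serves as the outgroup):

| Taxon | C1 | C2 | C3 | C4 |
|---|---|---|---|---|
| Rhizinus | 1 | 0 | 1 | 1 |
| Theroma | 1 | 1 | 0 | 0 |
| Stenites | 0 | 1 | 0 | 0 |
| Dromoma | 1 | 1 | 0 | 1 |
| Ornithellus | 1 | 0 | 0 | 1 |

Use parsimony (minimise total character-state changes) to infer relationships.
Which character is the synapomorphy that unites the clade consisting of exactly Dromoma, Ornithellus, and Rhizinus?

Character polarity is set by the outgroup: the derived state is whichever differs from the outgroup's state, so for C1, C2 the derived state is '0', and for the remaining characters it is '1'.
C1: derived state '0' in Stenites only — an autapomorphy, so it tells us nothing about relationships among taxa.
C2 (derived state '0') is shared by Ornithellus and Rhizinus — a synapomorphy uniting that clade.
C3 (derived state '1') is unique to Rhizinus (autapomorphy; uninformative for grouping).
Only Dromoma, Ornithellus, and Rhizinus show the derived state '1' for C4, supporting them as a clade.
Most parsimonious ingroup topology: (((Ornithellus,Rhizinus),Dromoma),Stenites).
The clade {Dromoma, Ornithellus, Rhizinus} is supported by C4: its derived state '1' occurs in exactly those taxa and in no other taxon (including the outgroup).

C4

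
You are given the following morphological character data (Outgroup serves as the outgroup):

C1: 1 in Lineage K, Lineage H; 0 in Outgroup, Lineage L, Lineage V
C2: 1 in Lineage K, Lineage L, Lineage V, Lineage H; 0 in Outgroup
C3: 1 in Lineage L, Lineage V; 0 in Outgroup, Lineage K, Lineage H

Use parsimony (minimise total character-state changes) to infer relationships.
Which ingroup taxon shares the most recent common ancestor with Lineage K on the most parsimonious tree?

Lineage H

The outgroup has state '0' for every character, so '1' is the derived state throughout.
Only Lineage H and Lineage K show the derived state '1' for C1, supporting them as a clade.
All ingroup taxa share the derived state '1' for C2; it defines the ingroup but does not resolve relationships within it.
C3: derived state '1' in Lineage L and Lineage V only — synapomorphy for {Lineage L, Lineage V}.
Most parsimonious ingroup topology: ((Lineage K,Lineage H),(Lineage L,Lineage V)).
Lineage K and Lineage H form a cherry on this tree, so they are sister taxa.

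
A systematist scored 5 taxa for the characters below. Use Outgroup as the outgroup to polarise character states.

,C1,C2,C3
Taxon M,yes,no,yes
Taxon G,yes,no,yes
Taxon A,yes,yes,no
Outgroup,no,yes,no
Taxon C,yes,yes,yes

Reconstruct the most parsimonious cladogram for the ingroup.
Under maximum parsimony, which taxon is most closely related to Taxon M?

Taxon G

Character polarity is set by the outgroup: the derived state is whichever differs from the outgroup's state, so for C2 the derived state is 'no', and for the remaining characters it is 'yes'.
All ingroup taxa share the derived state 'yes' for C1; it defines the ingroup but does not resolve relationships within it.
Only Taxon G and Taxon M show the derived state 'no' for C2, supporting them as a clade.
C3: derived state 'yes' in Taxon C, Taxon G, and Taxon M only — synapomorphy for {Taxon C, Taxon G, Taxon M}.
Most parsimonious ingroup topology: (((Taxon G,Taxon M),Taxon C),Taxon A).
Taxon M and Taxon G form a cherry on this tree, so they are sister taxa.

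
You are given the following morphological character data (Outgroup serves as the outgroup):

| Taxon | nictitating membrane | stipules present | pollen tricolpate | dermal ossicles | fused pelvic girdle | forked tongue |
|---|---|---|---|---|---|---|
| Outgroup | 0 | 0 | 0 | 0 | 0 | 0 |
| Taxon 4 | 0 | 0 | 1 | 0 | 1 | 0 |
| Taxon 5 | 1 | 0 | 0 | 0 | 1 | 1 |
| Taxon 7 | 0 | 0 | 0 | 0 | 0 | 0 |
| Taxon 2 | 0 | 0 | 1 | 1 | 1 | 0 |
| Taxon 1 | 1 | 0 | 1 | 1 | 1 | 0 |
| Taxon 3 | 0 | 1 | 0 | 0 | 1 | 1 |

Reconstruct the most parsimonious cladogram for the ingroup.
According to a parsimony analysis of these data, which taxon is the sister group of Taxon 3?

Taxon 5

The outgroup has state '0' for every character, so '1' is the derived state throughout.
nictitating membrane groups Taxon 1 and Taxon 5, which is incompatible with the clades supported by the remaining characters; treating it as convergent (homoplasy) costs fewer steps than any alternative tree.
stipules present (derived state '1') is unique to Taxon 3 (autapomorphy; uninformative for grouping).
pollen tricolpate: derived state '1' in Taxon 1, Taxon 2, and Taxon 4 only — synapomorphy for {Taxon 1, Taxon 2, Taxon 4}.
Only Taxon 1 and Taxon 2 show the derived state '1' for dermal ossicles, supporting them as a clade.
fused pelvic girdle (derived state '1') is shared by Taxon 1, Taxon 2, Taxon 3, Taxon 4, and Taxon 5 — a synapomorphy uniting that clade.
forked tongue: derived state '1' in Taxon 3 and Taxon 5 only — synapomorphy for {Taxon 3, Taxon 5}.
Most parsimonious ingroup topology: (((Taxon 4,(Taxon 2,Taxon 1)),(Taxon 3,Taxon 5)),Taxon 7).
Taxon 3 and Taxon 5 form a cherry on this tree, so they are sister taxa.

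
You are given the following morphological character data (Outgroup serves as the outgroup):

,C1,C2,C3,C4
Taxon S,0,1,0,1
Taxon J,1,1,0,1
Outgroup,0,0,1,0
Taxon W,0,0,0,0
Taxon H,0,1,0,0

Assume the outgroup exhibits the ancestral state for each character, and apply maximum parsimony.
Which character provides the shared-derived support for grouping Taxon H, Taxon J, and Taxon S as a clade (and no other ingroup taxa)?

C2

Character polarity is set by the outgroup: the derived state is whichever differs from the outgroup's state, so for C3 the derived state is '0', and for the remaining characters it is '1'.
C1 (derived state '1') is unique to Taxon J (autapomorphy; uninformative for grouping).
C2: derived state '1' in Taxon H, Taxon J, and Taxon S only — synapomorphy for {Taxon H, Taxon J, Taxon S}.
C3 (derived state '0') is shared by all ingroup taxa — unites the whole ingroup.
C4 (derived state '1') is shared by Taxon J and Taxon S — a synapomorphy uniting that clade.
Most parsimonious ingroup topology: (((Taxon S,Taxon J),Taxon H),Taxon W).
The clade {Taxon H, Taxon J, Taxon S} is supported by C2: its derived state '1' occurs in exactly those taxa and in no other taxon (including the outgroup).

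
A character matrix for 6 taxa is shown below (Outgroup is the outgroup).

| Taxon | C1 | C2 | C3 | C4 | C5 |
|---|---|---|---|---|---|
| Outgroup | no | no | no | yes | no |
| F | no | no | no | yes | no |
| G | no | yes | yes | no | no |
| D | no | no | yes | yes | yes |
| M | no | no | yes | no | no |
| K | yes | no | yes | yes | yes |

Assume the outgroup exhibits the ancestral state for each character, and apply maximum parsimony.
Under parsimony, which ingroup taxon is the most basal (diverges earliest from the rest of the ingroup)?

F

Character polarity is set by the outgroup: the derived state is whichever differs from the outgroup's state, so for C4 the derived state is 'no', and for the remaining characters it is 'yes'.
C1: derived state 'yes' in K only — an autapomorphy, so it tells us nothing about relationships among taxa.
C2 (derived state 'yes') is unique to G (autapomorphy; uninformative for grouping).
C3: derived state 'yes' in D, G, K, and M only — synapomorphy for {D, G, K, M}.
Only G and M show the derived state 'no' for C4, supporting them as a clade.
C5 (derived state 'yes') is shared by D and K — a synapomorphy uniting that clade.
Most parsimonious ingroup topology: (F,((G,M),(D,K))).
F is sister to the clade containing all other ingroup taxa, so it is the earliest-diverging (most basal) ingroup lineage.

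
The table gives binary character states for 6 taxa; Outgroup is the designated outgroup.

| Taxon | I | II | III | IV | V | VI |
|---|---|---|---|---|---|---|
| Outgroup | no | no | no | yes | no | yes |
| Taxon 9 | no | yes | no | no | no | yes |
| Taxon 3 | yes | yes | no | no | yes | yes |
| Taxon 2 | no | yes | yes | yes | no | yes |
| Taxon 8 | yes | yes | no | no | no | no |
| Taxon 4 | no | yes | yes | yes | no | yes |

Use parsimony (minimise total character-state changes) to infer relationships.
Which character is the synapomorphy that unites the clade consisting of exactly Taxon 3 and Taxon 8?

Character polarity is set by the outgroup: the derived state is whichever differs from the outgroup's state, so for IV, VI the derived state is 'no', and for the remaining characters it is 'yes'.
I (derived state 'yes') is shared by Taxon 3 and Taxon 8 — a synapomorphy uniting that clade.
II (derived state 'yes') is shared by all ingroup taxa — unites the whole ingroup.
III (derived state 'yes') is shared by Taxon 2 and Taxon 4 — a synapomorphy uniting that clade.
Only Taxon 3, Taxon 8, and Taxon 9 show the derived state 'no' for IV, supporting them as a clade.
V: derived state 'yes' in Taxon 3 only — an autapomorphy, so it tells us nothing about relationships among taxa.
VI (derived state 'no') is unique to Taxon 8 (autapomorphy; uninformative for grouping).
Most parsimonious ingroup topology: ((Taxon 9,(Taxon 3,Taxon 8)),(Taxon 2,Taxon 4)).
The clade {Taxon 3, Taxon 8} is supported by I: its derived state 'yes' occurs in exactly those taxa and in no other taxon (including the outgroup).

I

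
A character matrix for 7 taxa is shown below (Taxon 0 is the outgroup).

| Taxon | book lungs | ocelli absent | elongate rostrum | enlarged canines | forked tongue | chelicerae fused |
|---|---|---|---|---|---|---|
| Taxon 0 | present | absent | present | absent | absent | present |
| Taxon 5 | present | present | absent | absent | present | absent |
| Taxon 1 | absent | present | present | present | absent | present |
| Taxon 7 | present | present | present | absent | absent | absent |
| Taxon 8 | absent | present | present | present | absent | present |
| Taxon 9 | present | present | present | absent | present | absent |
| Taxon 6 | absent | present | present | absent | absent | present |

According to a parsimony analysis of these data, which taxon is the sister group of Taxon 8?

Character polarity is set by the outgroup: the derived state is whichever differs from the outgroup's state, so for book lungs, elongate rostrum, chelicerae fused the derived state is 'absent', and for the remaining characters it is 'present'.
book lungs: derived state 'absent' in Taxon 1, Taxon 6, and Taxon 8 only — synapomorphy for {Taxon 1, Taxon 6, Taxon 8}.
ocelli absent (derived state 'present') is shared by all ingroup taxa — unites the whole ingroup.
elongate rostrum (derived state 'absent') is unique to Taxon 5 (autapomorphy; uninformative for grouping).
enlarged canines (derived state 'present') is shared by Taxon 1 and Taxon 8 — a synapomorphy uniting that clade.
forked tongue (derived state 'present') is shared by Taxon 5 and Taxon 9 — a synapomorphy uniting that clade.
Only Taxon 5, Taxon 7, and Taxon 9 show the derived state 'absent' for chelicerae fused, supporting them as a clade.
Most parsimonious ingroup topology: (((Taxon 5,Taxon 9),Taxon 7),((Taxon 1,Taxon 8),Taxon 6)).
Taxon 8 and Taxon 1 form a cherry on this tree, so they are sister taxa.

Taxon 1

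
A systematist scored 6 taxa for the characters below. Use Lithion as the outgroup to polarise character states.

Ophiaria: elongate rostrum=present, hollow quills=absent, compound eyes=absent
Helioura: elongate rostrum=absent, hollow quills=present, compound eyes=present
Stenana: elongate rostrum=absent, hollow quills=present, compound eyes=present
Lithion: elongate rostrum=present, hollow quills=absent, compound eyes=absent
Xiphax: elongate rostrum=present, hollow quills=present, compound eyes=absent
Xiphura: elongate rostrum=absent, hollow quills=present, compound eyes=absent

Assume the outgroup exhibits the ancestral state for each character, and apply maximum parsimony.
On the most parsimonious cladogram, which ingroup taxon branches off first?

Character polarity is set by the outgroup: the derived state is whichever differs from the outgroup's state, so for elongate rostrum the derived state is 'absent', and for the remaining characters it is 'present'.
Only Helioura, Stenana, and Xiphura show the derived state 'absent' for elongate rostrum, supporting them as a clade.
hollow quills: derived state 'present' in Helioura, Stenana, Xiphax, and Xiphura only — synapomorphy for {Helioura, Stenana, Xiphax, Xiphura}.
compound eyes (derived state 'present') is shared by Helioura and Stenana — a synapomorphy uniting that clade.
Most parsimonious ingroup topology: (((Xiphura,(Helioura,Stenana)),Xiphax),Ophiaria).
Ophiaria is sister to the clade containing all other ingroup taxa, so it is the earliest-diverging (most basal) ingroup lineage.

Ophiaria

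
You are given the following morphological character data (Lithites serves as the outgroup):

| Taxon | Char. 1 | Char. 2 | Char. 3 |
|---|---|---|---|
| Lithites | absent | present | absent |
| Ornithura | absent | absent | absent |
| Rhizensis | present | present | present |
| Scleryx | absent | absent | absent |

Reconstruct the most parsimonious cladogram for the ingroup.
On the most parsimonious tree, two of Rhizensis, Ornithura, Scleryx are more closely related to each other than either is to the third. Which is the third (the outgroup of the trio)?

Rhizensis

Character polarity is set by the outgroup: the derived state is whichever differs from the outgroup's state, so for Char. 2 the derived state is 'absent', and for the remaining characters it is 'present'.
Char. 1: derived state 'present' in Rhizensis only — an autapomorphy, so it tells us nothing about relationships among taxa.
Char. 2: derived state 'absent' in Ornithura and Scleryx only — synapomorphy for {Ornithura, Scleryx}.
Char. 3 (derived state 'present') is unique to Rhizensis (autapomorphy; uninformative for grouping).
Most parsimonious ingroup topology: ((Scleryx,Ornithura),Rhizensis).
Scleryx and Ornithura share a more recent common ancestor with each other than either does with Rhizensis, so Rhizensis is the least closely related of the three.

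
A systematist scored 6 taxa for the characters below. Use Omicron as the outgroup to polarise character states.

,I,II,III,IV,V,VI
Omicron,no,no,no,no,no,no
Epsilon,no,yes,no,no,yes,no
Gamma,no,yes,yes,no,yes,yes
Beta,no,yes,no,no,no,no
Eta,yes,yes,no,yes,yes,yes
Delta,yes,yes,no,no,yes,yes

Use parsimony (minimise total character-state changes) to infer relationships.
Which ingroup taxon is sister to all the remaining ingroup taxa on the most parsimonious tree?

Beta

The outgroup has state 'no' for every character, so 'yes' is the derived state throughout.
I: derived state 'yes' in Delta and Eta only — synapomorphy for {Delta, Eta}.
II (derived state 'yes') is shared by all ingroup taxa — unites the whole ingroup.
III (derived state 'yes') is unique to Gamma (autapomorphy; uninformative for grouping).
IV (derived state 'yes') is unique to Eta (autapomorphy; uninformative for grouping).
V (derived state 'yes') is shared by Delta, Epsilon, Eta, and Gamma — a synapomorphy uniting that clade.
VI (derived state 'yes') is shared by Delta, Eta, and Gamma — a synapomorphy uniting that clade.
Most parsimonious ingroup topology: ((((Delta,Eta),Gamma),Epsilon),Beta).
Beta is sister to the clade containing all other ingroup taxa, so it is the earliest-diverging (most basal) ingroup lineage.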